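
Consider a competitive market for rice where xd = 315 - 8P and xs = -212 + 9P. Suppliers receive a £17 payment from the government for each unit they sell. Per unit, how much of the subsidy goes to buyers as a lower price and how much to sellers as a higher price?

Buyers gain £9 per unit; sellers gain £8 per unit

Pre-subsidy: 315 - 8P = -212 + 9P gives P* = 31, x* = 67.
With the subsidy, sellers receive Ps = Pb + 17 for each unit, where Pb is the price buyers pay.
Supply in terms of Pb becomes xs = -212 + 9(Pb + 17) = -59 + 9Pb. Setting this equal to demand: 315 - 8Pb = -59 + 9Pb, so Pb = 22.
Sellers receive Ps = 22 + 17 = 39; x' = 315 − 8·22 = 139.
Buyers' price falls by P* − Pb = 31 − 22 = 9; sellers' price rises by Ps − P* = 39 − 31 = 8.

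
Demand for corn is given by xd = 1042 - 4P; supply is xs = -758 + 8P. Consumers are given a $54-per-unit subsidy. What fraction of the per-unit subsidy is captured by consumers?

Consumer share = 2/3

Pre-subsidy: 1042 - 4P = -758 + 8P gives P* = 150, x* = 442.
With the rebate, buyers effectively pay Pb = Ps − 54, where Ps is the price sellers receive.
Demand in terms of Ps becomes xd = 1042 − 4(Ps − 54) = 1258 - 4Ps. Setting this equal to supply: 1258 - 4Ps = -758 + 8Ps, so Ps = 168.
Buyers pay Pb = 168 − 54 = 114; x' = -758 + 8·168 = 586.
Buyers' price falls by P* − Pb = 150 − 114 = 36; sellers' price rises by Ps − P* = 168 − 150 = 18.
So consumers capture 36/54 = 2/3 of each unit of subsidy.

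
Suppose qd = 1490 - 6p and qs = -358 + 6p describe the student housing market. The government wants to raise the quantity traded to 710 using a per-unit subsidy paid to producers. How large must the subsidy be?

Required subsidy s = 48 per unit

At q = 710, invert demand for the buyer price: pb = (1490 − 710)/6 = 130; invert supply for the seller price: ps = (710 − (-358))/6 = 178.
The subsidy must fill the gap: s = ps − pb = 178 − 130 = 48.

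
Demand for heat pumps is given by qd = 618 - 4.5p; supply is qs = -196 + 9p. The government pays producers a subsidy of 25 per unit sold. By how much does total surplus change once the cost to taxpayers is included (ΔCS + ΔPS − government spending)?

Net change in total surplus = -937.5

Pre-subsidy: 618 - 4.5p = -196 + 9p gives p* = 1628/27, q* = 1040/3.
With the subsidy, sellers receive ps = pb + 25 for each unit, where pb is the price buyers pay.
Supply in terms of pb becomes qs = -196 + 9(pb + 25) = 29 + 9pb. Setting this equal to demand: 618 - 4.5pb = 29 + 9pb, so pb = 1178/27.
Sellers receive ps = 1178/27 + 25 = 1853/27; q' = 618 − 4.5·(1178/27) = 1265/3.
ΔCS = ½(1040/3 + 1265/3)(1628/27 − 1178/27) = 57625/9; ΔPS = ½(1040/3 + 1265/3)(1853/27 − 1628/27) = 57625/18.
Government spending = 25 × 1265/3 = 31625/3.
Net change = 57625/9 + 57625/18 − 31625/3 = -937.5. The loss equals the DWL triangle ½·25·75.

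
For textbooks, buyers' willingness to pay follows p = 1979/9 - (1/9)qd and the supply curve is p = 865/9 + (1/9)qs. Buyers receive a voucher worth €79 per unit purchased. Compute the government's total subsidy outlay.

Pre-subsidy: 1979/9 - (1/9)q = 865/9 + (1/9)q gives q* = 557 and p* = 158.
With the rebate, buyers effectively pay pb = ps − 79, where ps is the price sellers receive.
On the curves, pb = 1979/9 - (1/9)q and ps = 865/9 + (1/9)q; the wedge ps − pb = 79 gives 865/9 + (1/9)q − (1979/9 - (1/9)q) = 79, so q' = 912.5.
Then pb = 1979/9 − (1/9)·912.5 = 118.5 and ps = 865/9 + (1/9)·912.5 = 197.5.
Government outlay = subsidy × quantity = 79 × 912.5 = 72087.5.

Government cost = €72087.5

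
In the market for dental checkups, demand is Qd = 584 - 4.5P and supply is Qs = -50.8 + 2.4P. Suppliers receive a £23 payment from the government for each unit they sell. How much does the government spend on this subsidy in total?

Pre-subsidy: 584 - 4.5P = -50.8 + 2.4P gives P* = 92, Q* = 170.
With the subsidy, sellers receive Ps = Pb + 23 for each unit, where Pb is the price buyers pay.
Supply in terms of Pb becomes Qs = -50.8 + 2.4(Pb + 23) = 4.4 + 2.4Pb. Setting this equal to demand: 584 - 4.5Pb = 4.4 + 2.4Pb, so Pb = 84.
Sellers receive Ps = 84 + 23 = 107; Q' = 584 − 4.5·84 = 206.
Government outlay = subsidy × quantity = 23 × 206 = 4738.

Government cost = £4738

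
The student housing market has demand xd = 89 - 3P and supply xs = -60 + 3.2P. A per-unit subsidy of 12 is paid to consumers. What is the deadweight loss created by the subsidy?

Pre-subsidy: 89 - 3P = -60 + 3.2P gives P* = 745/31, x* = 524/31.
With the rebate, buyers effectively pay Pb = Ps − 12, where Ps is the price sellers receive.
Demand in terms of Ps becomes xd = 89 − 3(Ps − 12) = 125 - 3Ps. Setting this equal to supply: 125 - 3Ps = -60 + 3.2Ps, so Ps = 925/31.
Buyers pay Pb = 925/31 − 12 = 553/31; x' = -60 + 3.2·(925/31) = 1100/31.
The subsidy expands output by 1100/31 − 524/31 = 576/31 past the efficient level; on those units the gap between marginal cost and willingness to pay runs from 0 up to 12.
DWL = ½ × 12 × 576/31 = 3456/31.

Deadweight loss = 3456/31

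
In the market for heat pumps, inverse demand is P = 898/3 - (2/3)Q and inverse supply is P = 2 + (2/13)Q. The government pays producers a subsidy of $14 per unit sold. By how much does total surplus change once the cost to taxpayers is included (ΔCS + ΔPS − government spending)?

Pre-subsidy: 898/3 - (2/3)Q = 2 + (2/13)Q gives Q* = 362.375 and P* = 57.75.
With the subsidy, sellers receive Ps = Pb + 14 for each unit, where Pb is the price buyers pay.
On the curves, Pb = 898/3 - (2/3)Q and Ps = 2 + (2/13)Q; the wedge Ps − Pb = 14 gives 2 + (2/13)Q − (898/3 - (2/3)Q) = 14, so Q' = 379.4375.
Then Pb = 898/3 − (2/3)·379.4375 = 46.375 and Ps = 2 + (2/13)·379.4375 = 60.375.
ΔCS = ½(362.375 + 379.4375)(57.75 − 46.375) = 4219.05859375; ΔPS = ½(362.375 + 379.4375)(60.375 − 57.75) = 973.62890625.
Government spending = 14 × 379.4375 = 5312.125.
Net change = 4219.05859375 + 973.62890625 − 5312.125 = -119.4375. The loss equals the DWL triangle ½·14·17.0625.

Net change in total surplus = -$119.4375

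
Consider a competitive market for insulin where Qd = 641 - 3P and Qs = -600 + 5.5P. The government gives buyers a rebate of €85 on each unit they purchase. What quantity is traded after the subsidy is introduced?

Q' = 368

Pre-subsidy: 641 - 3P = -600 + 5.5P gives P* = 146, Q* = 203.
With the rebate, buyers effectively pay Pb = Ps − 85, where Ps is the price sellers receive.
Demand in terms of Ps becomes Qd = 641 − 3(Ps − 85) = 896 - 3Ps. Setting this equal to supply: 896 - 3Ps = -600 + 5.5Ps, so Ps = 176.
Buyers pay Pb = 176 − 85 = 91; Q' = -600 + 5.5·176 = 368.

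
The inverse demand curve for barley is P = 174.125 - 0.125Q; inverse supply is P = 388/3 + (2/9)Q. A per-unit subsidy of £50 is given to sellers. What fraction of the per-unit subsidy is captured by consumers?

Pre-subsidy: 174.125 - 0.125Q = 388/3 + (2/9)Q gives Q* = 129 and P* = 158.
With the subsidy, sellers receive Ps = Pb + 50 for each unit, where Pb is the price buyers pay.
On the curves, Pb = 174.125 - 0.125Q and Ps = 388/3 + (2/9)Q; the wedge Ps − Pb = 50 gives 388/3 + (2/9)Q − (174.125 - 0.125Q) = 50, so Q' = 273.
Then Pb = 174.125 − 0.125·273 = 140 and Ps = 388/3 + (2/9)·273 = 190.
Buyers' price falls by P* − Pb = 158 − 140 = 18; sellers' price rises by Ps − P* = 190 − 158 = 32.
So consumers capture 18/50 = 0.36 of each unit of subsidy.

Consumer share = 0.36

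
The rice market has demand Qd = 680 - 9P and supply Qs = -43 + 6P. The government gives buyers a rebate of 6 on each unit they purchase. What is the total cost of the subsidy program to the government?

Pre-subsidy: 680 - 9P = -43 + 6P gives P* = 48.2, Q* = 246.2.
With the rebate, buyers effectively pay Pb = Ps − 6, where Ps is the price sellers receive.
Demand in terms of Ps becomes Qd = 680 − 9(Ps − 6) = 734 - 9Ps. Setting this equal to supply: 734 - 9Ps = -43 + 6Ps, so Ps = 51.8.
Buyers pay Pb = 51.8 − 6 = 45.8; Q' = -43 + 6·51.8 = 267.8.
Government outlay = subsidy × quantity = 6 × 267.8 = 1606.8.

Government cost = 1606.8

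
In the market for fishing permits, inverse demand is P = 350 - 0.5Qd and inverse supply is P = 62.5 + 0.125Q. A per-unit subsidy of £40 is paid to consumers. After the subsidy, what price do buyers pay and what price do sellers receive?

Buyers pay £88; sellers receive £128

Pre-subsidy: 350 - 0.5Q = 62.5 + 0.125Q gives Q* = 460 and P* = 120.
With the rebate, buyers effectively pay Pb = Ps − 40, where Ps is the price sellers receive.
On the curves, Pb = 350 - 0.5Q and Ps = 62.5 + 0.125Q; the wedge Ps − Pb = 40 gives 62.5 + 0.125Q − (350 - 0.5Q) = 40, so Q' = 524.
Then Pb = 350 − 0.5·524 = 88 and Ps = 62.5 + 0.125·524 = 128.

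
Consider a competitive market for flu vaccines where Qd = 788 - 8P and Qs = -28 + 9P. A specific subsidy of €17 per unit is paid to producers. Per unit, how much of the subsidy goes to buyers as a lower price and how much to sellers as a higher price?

Buyers gain €9 per unit; sellers gain €8 per unit

Pre-subsidy: 788 - 8P = -28 + 9P gives P* = 48, Q* = 404.
With the subsidy, sellers receive Ps = Pb + 17 for each unit, where Pb is the price buyers pay.
Supply in terms of Pb becomes Qs = -28 + 9(Pb + 17) = 125 + 9Pb. Setting this equal to demand: 788 - 8Pb = 125 + 9Pb, so Pb = 39.
Sellers receive Ps = 39 + 17 = 56; Q' = 788 − 8·39 = 476.
Buyers' price falls by P* − Pb = 48 − 39 = 9; sellers' price rises by Ps − P* = 56 − 48 = 8.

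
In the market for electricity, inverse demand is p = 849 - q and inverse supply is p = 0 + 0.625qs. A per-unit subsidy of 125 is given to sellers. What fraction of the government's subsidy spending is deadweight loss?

DWL / government spending = 125/1948

Pre-subsidy: 849 - q = 0 + 0.625q gives q* = 6792/13 and p* = 4245/13.
With the subsidy, sellers receive ps = pb + 125 for each unit, where pb is the price buyers pay.
On the curves, pb = 849 - q and ps = 0 + 0.625q; the wedge ps − pb = 125 gives 0 + 0.625q − (849 - q) = 125, so q' = 7792/13.
Then pb = 849 − 1·(7792/13) = 3245/13 and ps = 0 + 0.625·(7792/13) = 4870/13.
ΔCS = ½(6792/13 + 7792/13)(4245/13 − 3245/13) = 7292000/169; ΔPS = ½(6792/13 + 7792/13)(4870/13 − 4245/13) = 4557500/169.
Government spending = 125 × 7792/13 = 974000/13.
DWL = ½ × 125 × (7792/13 − 6792/13) = 62500/13; fraction = (62500/13) / (974000/13) = 125/1948.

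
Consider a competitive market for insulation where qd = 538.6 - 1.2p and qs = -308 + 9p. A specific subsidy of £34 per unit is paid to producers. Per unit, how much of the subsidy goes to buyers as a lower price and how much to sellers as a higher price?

Buyers gain £30 per unit; sellers gain £4 per unit

Pre-subsidy: 538.6 - 1.2p = -308 + 9p gives p* = 83, q* = 439.
With the subsidy, sellers receive ps = pb + 34 for each unit, where pb is the price buyers pay.
Supply in terms of pb becomes qs = -308 + 9(pb + 34) = -2 + 9pb. Setting this equal to demand: 538.6 - 1.2pb = -2 + 9pb, so pb = 53.
Sellers receive ps = 53 + 34 = 87; q' = 538.6 − 1.2·53 = 475.
Buyers' price falls by p* − pb = 83 − 53 = 30; sellers' price rises by ps − p* = 87 − 83 = 4.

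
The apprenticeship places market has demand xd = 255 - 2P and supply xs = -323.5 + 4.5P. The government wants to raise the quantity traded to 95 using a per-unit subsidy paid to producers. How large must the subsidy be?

Required subsidy s = 13 per unit

At x = 95, invert demand for the buyer price: Pb = (255 − 95)/2 = 80; invert supply for the seller price: Ps = (95 − (-323.5))/4.5 = 93.
The subsidy must fill the gap: s = Ps − Pb = 93 − 80 = 13.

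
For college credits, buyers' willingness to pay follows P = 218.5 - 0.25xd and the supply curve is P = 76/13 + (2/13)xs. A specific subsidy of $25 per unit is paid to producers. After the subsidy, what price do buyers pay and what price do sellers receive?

Buyers pay 1499/21; sellers receive 2024/21

Pre-subsidy: 218.5 - 0.25x = 76/13 + (2/13)x gives x* = 3686/7 and P* = 608/7.
With the subsidy, sellers receive Ps = Pb + 25 for each unit, where Pb is the price buyers pay.
On the curves, Pb = 218.5 - 0.25x and Ps = 76/13 + (2/13)x; the wedge Ps − Pb = 25 gives 76/13 + (2/13)x − (218.5 - 0.25x) = 25, so x' = 12358/21.
Then Pb = 218.5 − 0.25·(12358/21) = 1499/21 and Ps = 76/13 + (2/13)·(12358/21) = 2024/21.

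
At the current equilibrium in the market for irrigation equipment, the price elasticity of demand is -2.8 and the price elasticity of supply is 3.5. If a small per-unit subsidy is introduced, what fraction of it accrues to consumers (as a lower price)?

Consumer share = 5/9

For a small subsidy around the equilibrium, the benefit split depends on the relative slopes, which at a point are proportional to the elasticities.
Buyer share = εs/(εs + |εd|) = 3.5/(3.5 + 2.8) = 5/9; seller share = |εd|/(εs + |εd|) = 4/9.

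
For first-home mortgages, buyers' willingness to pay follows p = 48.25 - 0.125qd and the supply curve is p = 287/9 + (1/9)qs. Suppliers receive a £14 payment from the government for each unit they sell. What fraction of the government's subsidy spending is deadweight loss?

Pre-subsidy: 48.25 - 0.125q = 287/9 + (1/9)q gives q* = 1178/17 and p* = 673/17.
With the subsidy, sellers receive ps = pb + 14 for each unit, where pb is the price buyers pay.
On the curves, pb = 48.25 - 0.125q and ps = 287/9 + (1/9)q; the wedge ps − pb = 14 gives 287/9 + (1/9)q − (48.25 - 0.125q) = 14, so q' = 2186/17.
Then pb = 48.25 − 0.125·(2186/17) = 547/17 and ps = 287/9 + (1/9)·(2186/17) = 785/17.
ΔCS = ½(1178/17 + 2186/17)(673/17 − 547/17) = 211932/289; ΔPS = ½(1178/17 + 2186/17)(785/17 − 673/17) = 188384/289.
Government spending = 14 × 2186/17 = 30604/17.
DWL = ½ × 14 × (2186/17 − 1178/17) = 7056/17; fraction = (7056/17) / (30604/17) = 252/1093.

DWL / government spending = 252/1093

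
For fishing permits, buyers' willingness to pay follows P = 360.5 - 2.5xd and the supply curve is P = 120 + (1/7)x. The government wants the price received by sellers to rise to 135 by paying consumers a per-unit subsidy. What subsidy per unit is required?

Required subsidy s = 37 per unit

At a seller price of 135, quantity supplied is -840 + 7·135 = 105.
Buyers absorb 105 only when they pay Pb = 360.5 − 2.5·105 = 98.
s = Ps − Pb = 135 − 98 = 37.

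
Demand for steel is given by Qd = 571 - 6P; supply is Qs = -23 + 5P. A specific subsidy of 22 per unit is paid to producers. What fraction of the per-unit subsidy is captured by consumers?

Pre-subsidy: 571 - 6P = -23 + 5P gives P* = 54, Q* = 247.
With the subsidy, sellers receive Ps = Pb + 22 for each unit, where Pb is the price buyers pay.
Supply in terms of Pb becomes Qs = -23 + 5(Pb + 22) = 87 + 5Pb. Setting this equal to demand: 571 - 6Pb = 87 + 5Pb, so Pb = 44.
Sellers receive Ps = 44 + 22 = 66; Q' = 571 − 6·44 = 307.
Buyers' price falls by P* − Pb = 54 − 44 = 10; sellers' price rises by Ps − P* = 66 − 54 = 12.
So consumers capture 10/22 = 5/11 of each unit of subsidy.

Consumer share = 5/11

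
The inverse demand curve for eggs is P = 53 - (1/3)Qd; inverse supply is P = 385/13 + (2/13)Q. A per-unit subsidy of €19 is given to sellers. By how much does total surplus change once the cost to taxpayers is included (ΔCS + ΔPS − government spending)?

Net change in total surplus = -€370.5

Pre-subsidy: 53 - (1/3)Q = 385/13 + (2/13)Q gives Q* = 48 and P* = 37.
With the subsidy, sellers receive Ps = Pb + 19 for each unit, where Pb is the price buyers pay.
On the curves, Pb = 53 - (1/3)Q and Ps = 385/13 + (2/13)Q; the wedge Ps − Pb = 19 gives 385/13 + (2/13)Q − (53 - (1/3)Q) = 19, so Q' = 87.
Then Pb = 53 − (1/3)·87 = 24 and Ps = 385/13 + (2/13)·87 = 43.
ΔCS = ½(48 + 87)(37 − 24) = 877.5; ΔPS = ½(48 + 87)(43 − 37) = 405.
Government spending = 19 × 87 = 1653.
Net change = 877.5 + 405 − 1653 = -370.5. The loss equals the DWL triangle ½·19·39.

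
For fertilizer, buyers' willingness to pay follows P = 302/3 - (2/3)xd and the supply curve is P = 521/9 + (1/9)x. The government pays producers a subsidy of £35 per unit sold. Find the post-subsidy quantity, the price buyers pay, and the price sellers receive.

x' = 100; buyers pay £34; sellers receive £69

Pre-subsidy: 302/3 - (2/3)x = 521/9 + (1/9)x gives x* = 55 and P* = 64.
With the subsidy, sellers receive Ps = Pb + 35 for each unit, where Pb is the price buyers pay.
On the curves, Pb = 302/3 - (2/3)x and Ps = 521/9 + (1/9)x; the wedge Ps − Pb = 35 gives 521/9 + (1/9)x − (302/3 - (2/3)x) = 35, so x' = 100.
Then Pb = 302/3 − (2/3)·100 = 34 and Ps = 521/9 + (1/9)·100 = 69.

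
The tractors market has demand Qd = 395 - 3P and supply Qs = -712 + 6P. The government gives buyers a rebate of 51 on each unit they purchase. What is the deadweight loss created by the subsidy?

Deadweight loss = 2601

Pre-subsidy: 395 - 3P = -712 + 6P gives P* = 123, Q* = 26.
With the rebate, buyers effectively pay Pb = Ps − 51, where Ps is the price sellers receive.
Demand in terms of Ps becomes Qd = 395 − 3(Ps − 51) = 548 - 3Ps. Setting this equal to supply: 548 - 3Ps = -712 + 6Ps, so Ps = 140.
Buyers pay Pb = 140 − 51 = 89; Q' = -712 + 6·140 = 128.
The subsidy expands output by 128 − 26 = 102 past the efficient level; on those units the gap between marginal cost and willingness to pay runs from 0 up to 51.
DWL = ½ × 51 × 102 = 2601.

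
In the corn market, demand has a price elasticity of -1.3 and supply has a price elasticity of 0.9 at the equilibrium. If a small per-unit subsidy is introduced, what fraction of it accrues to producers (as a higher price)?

For a small subsidy around the equilibrium, the benefit split depends on the relative slopes, which at a point are proportional to the elasticities.
Buyer share = εs/(εs + |εd|) = 0.9/(0.9 + 1.3) = 9/22; seller share = |εd|/(εs + |εd|) = 13/22.
So producers capture 13/22 of the subsidy.

Producer share = 13/22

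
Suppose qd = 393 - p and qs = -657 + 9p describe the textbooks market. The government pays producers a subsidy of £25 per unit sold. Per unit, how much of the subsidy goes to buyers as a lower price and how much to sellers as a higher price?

Buyers gain £22.5 per unit; sellers gain £2.5 per unit

Pre-subsidy: 393 - p = -657 + 9p gives p* = 105, q* = 288.
With the subsidy, sellers receive ps = pb + 25 for each unit, where pb is the price buyers pay.
Supply in terms of pb becomes qs = -657 + 9(pb + 25) = -432 + 9pb. Setting this equal to demand: 393 - pb = -432 + 9pb, so pb = 82.5.
Sellers receive ps = 82.5 + 25 = 107.5; q' = 393 − 1·82.5 = 310.5.
Buyers' price falls by p* − pb = 105 − 82.5 = 22.5; sellers' price rises by ps − p* = 107.5 − 105 = 2.5.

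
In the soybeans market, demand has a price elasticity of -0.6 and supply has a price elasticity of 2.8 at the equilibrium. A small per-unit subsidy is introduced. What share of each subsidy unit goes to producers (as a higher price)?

Producer share = 3/17

For a small subsidy around the equilibrium, the benefit split depends on the relative slopes, which at a point are proportional to the elasticities.
Buyer share = εs/(εs + |εd|) = 2.8/(2.8 + 0.6) = 14/17; seller share = |εd|/(εs + |εd|) = 3/17.
So producers capture 3/17 of the subsidy.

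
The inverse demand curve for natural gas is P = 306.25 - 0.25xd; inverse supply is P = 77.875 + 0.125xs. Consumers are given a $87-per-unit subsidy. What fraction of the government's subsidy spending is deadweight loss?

DWL / government spending = 4/29

Pre-subsidy: 306.25 - 0.25x = 77.875 + 0.125x gives x* = 609 and P* = 154.
With the rebate, buyers effectively pay Pb = Ps − 87, where Ps is the price sellers receive.
On the curves, Pb = 306.25 - 0.25x and Ps = 77.875 + 0.125x; the wedge Ps − Pb = 87 gives 77.875 + 0.125x − (306.25 - 0.25x) = 87, so x' = 841.
Then Pb = 306.25 − 0.25·841 = 96 and Ps = 77.875 + 0.125·841 = 183.
ΔCS = ½(609 + 841)(154 − 96) = 42050; ΔPS = ½(609 + 841)(183 − 154) = 21025.
Government spending = 87 × 841 = 73167.
DWL = ½ × 87 × (841 − 609) = 10092; fraction = 10092 / 73167 = 4/29.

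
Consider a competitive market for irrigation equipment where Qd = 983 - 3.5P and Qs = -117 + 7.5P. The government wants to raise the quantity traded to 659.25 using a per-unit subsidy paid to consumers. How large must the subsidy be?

Required subsidy s = 11 per unit

At Q = 659.25, invert demand for the buyer price: Pb = (983 − 659.25)/3.5 = 92.5; invert supply for the seller price: Ps = (659.25 − (-117))/7.5 = 103.5.
The subsidy must fill the gap: s = Ps − Pb = 103.5 − 92.5 = 11.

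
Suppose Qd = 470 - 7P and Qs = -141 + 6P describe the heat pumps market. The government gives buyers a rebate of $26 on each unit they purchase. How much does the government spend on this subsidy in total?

Government cost = $5850

Pre-subsidy: 470 - 7P = -141 + 6P gives P* = 47, Q* = 141.
With the rebate, buyers effectively pay Pb = Ps − 26, where Ps is the price sellers receive.
Demand in terms of Ps becomes Qd = 470 − 7(Ps − 26) = 652 - 7Ps. Setting this equal to supply: 652 - 7Ps = -141 + 6Ps, so Ps = 61.
Buyers pay Pb = 61 − 26 = 35; Q' = -141 + 6·61 = 225.
Government outlay = subsidy × quantity = 26 × 225 = 5850.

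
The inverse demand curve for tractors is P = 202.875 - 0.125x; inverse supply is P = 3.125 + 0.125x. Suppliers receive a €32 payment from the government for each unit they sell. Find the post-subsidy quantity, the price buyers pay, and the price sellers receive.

Pre-subsidy: 202.875 - 0.125x = 3.125 + 0.125x gives x* = 799 and P* = 103.
With the subsidy, sellers receive Ps = Pb + 32 for each unit, where Pb is the price buyers pay.
On the curves, Pb = 202.875 - 0.125x and Ps = 3.125 + 0.125x; the wedge Ps − Pb = 32 gives 3.125 + 0.125x − (202.875 - 0.125x) = 32, so x' = 927.
Then Pb = 202.875 − 0.125·927 = 87 and Ps = 3.125 + 0.125·927 = 119.

x' = 927; buyers pay €87; sellers receive €119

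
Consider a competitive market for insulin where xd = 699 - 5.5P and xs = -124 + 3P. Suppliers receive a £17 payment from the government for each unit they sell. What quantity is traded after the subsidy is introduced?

Pre-subsidy: 699 - 5.5P = -124 + 3P gives P* = 1646/17, x* = 2830/17.
With the subsidy, sellers receive Ps = Pb + 17 for each unit, where Pb is the price buyers pay.
Supply in terms of Pb becomes xs = -124 + 3(Pb + 17) = -73 + 3Pb. Setting this equal to demand: 699 - 5.5Pb = -73 + 3Pb, so Pb = 1544/17.
Sellers receive Ps = 1544/17 + 17 = 1833/17; x' = 699 − 5.5·(1544/17) = 3391/17.

x' = 3391/17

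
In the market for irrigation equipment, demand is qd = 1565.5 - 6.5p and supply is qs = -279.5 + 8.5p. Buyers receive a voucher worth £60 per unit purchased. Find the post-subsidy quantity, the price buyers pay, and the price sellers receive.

Pre-subsidy: 1565.5 - 6.5p = -279.5 + 8.5p gives p* = 123, q* = 766.
With the rebate, buyers effectively pay pb = ps − 60, where ps is the price sellers receive.
Demand in terms of ps becomes qd = 1565.5 − 6.5(ps − 60) = 1955.5 - 6.5ps. Setting this equal to supply: 1955.5 - 6.5ps = -279.5 + 8.5ps, so ps = 149.
Buyers pay pb = 149 − 60 = 89; q' = -279.5 + 8.5·149 = 987.

q' = 987; buyers pay £89; sellers receive £149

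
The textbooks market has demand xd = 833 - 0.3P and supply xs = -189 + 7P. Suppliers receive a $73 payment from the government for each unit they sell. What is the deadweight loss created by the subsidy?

Deadweight loss = $766.5

Pre-subsidy: 833 - 0.3P = -189 + 7P gives P* = 140, x* = 791.
With the subsidy, sellers receive Ps = Pb + 73 for each unit, where Pb is the price buyers pay.
Supply in terms of Pb becomes xs = -189 + 7(Pb + 73) = 322 + 7Pb. Setting this equal to demand: 833 - 0.3Pb = 322 + 7Pb, so Pb = 70.
Sellers receive Ps = 70 + 73 = 143; x' = 833 − 0.3·70 = 812.
The subsidy expands output by 812 − 791 = 21 past the efficient level; on those units the gap between marginal cost and willingness to pay runs from 0 up to 73.
DWL = ½ × 73 × 21 = 766.5.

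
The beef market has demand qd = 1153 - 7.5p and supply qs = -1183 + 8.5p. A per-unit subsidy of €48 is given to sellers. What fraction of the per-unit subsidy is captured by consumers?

Pre-subsidy: 1153 - 7.5p = -1183 + 8.5p gives p* = 146, q* = 58.
With the subsidy, sellers receive ps = pb + 48 for each unit, where pb is the price buyers pay.
Supply in terms of pb becomes qs = -1183 + 8.5(pb + 48) = -775 + 8.5pb. Setting this equal to demand: 1153 - 7.5pb = -775 + 8.5pb, so pb = 120.5.
Sellers receive ps = 120.5 + 48 = 168.5; q' = 1153 − 7.5·120.5 = 249.25.
Buyers' price falls by p* − pb = 146 − 120.5 = 25.5; sellers' price rises by ps − p* = 168.5 − 146 = 22.5.
So consumers capture 25.5/48 = 0.53125 of each unit of subsidy.

Consumer share = 0.53125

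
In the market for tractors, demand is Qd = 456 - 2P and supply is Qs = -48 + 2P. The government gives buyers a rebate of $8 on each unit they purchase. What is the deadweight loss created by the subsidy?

Deadweight loss = $32

Pre-subsidy: 456 - 2P = -48 + 2P gives P* = 126, Q* = 204.
With the rebate, buyers effectively pay Pb = Ps − 8, where Ps is the price sellers receive.
Demand in terms of Ps becomes Qd = 456 − 2(Ps − 8) = 472 - 2Ps. Setting this equal to supply: 472 - 2Ps = -48 + 2Ps, so Ps = 130.
Buyers pay Pb = 130 − 8 = 122; Q' = -48 + 2·130 = 212.
The subsidy expands output by 212 − 204 = 8 past the efficient level; on those units the gap between marginal cost and willingness to pay runs from 0 up to 8.
DWL = ½ × 8 × 8 = 32.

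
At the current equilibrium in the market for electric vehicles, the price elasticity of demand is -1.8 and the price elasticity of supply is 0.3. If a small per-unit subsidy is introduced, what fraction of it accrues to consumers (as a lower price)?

Consumer share = 1/7

For a small subsidy around the equilibrium, the benefit split depends on the relative slopes, which at a point are proportional to the elasticities.
Buyer share = εs/(εs + |εd|) = 0.3/(0.3 + 1.8) = 1/7; seller share = |εd|/(εs + |εd|) = 6/7.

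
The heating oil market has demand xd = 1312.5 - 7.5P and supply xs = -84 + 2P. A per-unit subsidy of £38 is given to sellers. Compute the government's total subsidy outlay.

Government cost = £10260

Pre-subsidy: 1312.5 - 7.5P = -84 + 2P gives P* = 147, x* = 210.
With the subsidy, sellers receive Ps = Pb + 38 for each unit, where Pb is the price buyers pay.
Supply in terms of Pb becomes xs = -84 + 2(Pb + 38) = -8 + 2Pb. Setting this equal to demand: 1312.5 - 7.5Pb = -8 + 2Pb, so Pb = 139.
Sellers receive Ps = 139 + 38 = 177; x' = 1312.5 − 7.5·139 = 270.
Government outlay = subsidy × quantity = 38 × 270 = 10260.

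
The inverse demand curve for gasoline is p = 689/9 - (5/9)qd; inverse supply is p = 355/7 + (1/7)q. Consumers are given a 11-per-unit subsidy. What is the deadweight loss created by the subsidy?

Pre-subsidy: 689/9 - (5/9)q = 355/7 + (1/7)q gives q* = 37 and p* = 56.
With the rebate, buyers effectively pay pb = ps − 11, where ps is the price sellers receive.
On the curves, pb = 689/9 - (5/9)q and ps = 355/7 + (1/7)q; the wedge ps − pb = 11 gives 355/7 + (1/7)q − (689/9 - (5/9)q) = 11, so q' = 52.75.
Then pb = 689/9 − (5/9)·52.75 = 47.25 and ps = 355/7 + (1/7)·52.75 = 58.25.
The subsidy expands output by 52.75 − 37 = 15.75 past the efficient level; on those units the gap between marginal cost and willingness to pay runs from 0 up to 11.
DWL = ½ × 11 × 15.75 = 86.625.

Deadweight loss = 86.625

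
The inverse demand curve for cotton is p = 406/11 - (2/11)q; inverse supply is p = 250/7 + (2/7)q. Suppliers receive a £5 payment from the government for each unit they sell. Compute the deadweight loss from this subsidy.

Deadweight loss = 1925/72

Pre-subsidy: 406/11 - (2/11)q = 250/7 + (2/7)q gives q* = 23/9 and p* = 328/9.
With the subsidy, sellers receive ps = pb + 5 for each unit, where pb is the price buyers pay.
On the curves, pb = 406/11 - (2/11)q and ps = 250/7 + (2/7)q; the wedge ps − pb = 5 gives 250/7 + (2/7)q − (406/11 - (2/11)q) = 5, so q' = 13.25.
Then pb = 406/11 − (2/11)·13.25 = 34.5 and ps = 250/7 + (2/7)·13.25 = 39.5.
The subsidy expands output by 13.25 − 23/9 = 385/36 past the efficient level; on those units the gap between marginal cost and willingness to pay runs from 0 up to 5.
DWL = ½ × 5 × 385/36 = 1925/72.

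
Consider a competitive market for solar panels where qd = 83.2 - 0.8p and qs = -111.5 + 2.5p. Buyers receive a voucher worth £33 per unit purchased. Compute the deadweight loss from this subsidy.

Pre-subsidy: 83.2 - 0.8p = -111.5 + 2.5p gives p* = 59, q* = 36.
With the rebate, buyers effectively pay pb = ps − 33, where ps is the price sellers receive.
Demand in terms of ps becomes qd = 83.2 − 0.8(ps − 33) = 109.6 - 0.8ps. Setting this equal to supply: 109.6 - 0.8ps = -111.5 + 2.5ps, so ps = 67.
Buyers pay pb = 67 − 33 = 34; q' = -111.5 + 2.5·67 = 56.
The subsidy expands output by 56 − 36 = 20 past the efficient level; on those units the gap between marginal cost and willingness to pay runs from 0 up to 33.
DWL = ½ × 33 × 20 = 330.

Deadweight loss = £330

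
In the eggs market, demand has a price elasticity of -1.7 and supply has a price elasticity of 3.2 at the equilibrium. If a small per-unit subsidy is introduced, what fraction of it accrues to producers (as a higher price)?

Producer share = 17/49

For a small subsidy around the equilibrium, the benefit split depends on the relative slopes, which at a point are proportional to the elasticities.
Buyer share = εs/(εs + |εd|) = 3.2/(3.2 + 1.7) = 32/49; seller share = |εd|/(εs + |εd|) = 17/49.
So producers capture 17/49 of the subsidy.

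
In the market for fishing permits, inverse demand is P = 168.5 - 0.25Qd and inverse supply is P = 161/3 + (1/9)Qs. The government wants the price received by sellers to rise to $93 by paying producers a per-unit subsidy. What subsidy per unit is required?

Required subsidy s = $13 per unit

At a seller price of 93, quantity supplied is -483 + 9·93 = 354.
Buyers absorb 354 only when they pay Pb = 168.5 − 0.25·354 = 80.
s = Ps − Pb = 93 − 80 = 13.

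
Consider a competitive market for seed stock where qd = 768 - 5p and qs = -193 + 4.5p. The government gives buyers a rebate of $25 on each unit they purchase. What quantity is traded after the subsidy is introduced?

Pre-subsidy: 768 - 5p = -193 + 4.5p gives p* = 1922/19, q* = 4982/19.
With the rebate, buyers effectively pay pb = ps − 25, where ps is the price sellers receive.
Demand in terms of ps becomes qd = 768 − 5(ps − 25) = 893 - 5ps. Setting this equal to supply: 893 - 5ps = -193 + 4.5ps, so ps = 2172/19.
Buyers pay pb = 2172/19 − 25 = 1697/19; q' = -193 + 4.5·(2172/19) = 6107/19.

q' = 6107/19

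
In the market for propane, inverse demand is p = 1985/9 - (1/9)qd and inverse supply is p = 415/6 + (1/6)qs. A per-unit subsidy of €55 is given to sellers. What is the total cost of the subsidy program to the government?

Pre-subsidy: 1985/9 - (1/9)q = 415/6 + (1/6)q gives q* = 545 and p* = 160.
With the subsidy, sellers receive ps = pb + 55 for each unit, where pb is the price buyers pay.
On the curves, pb = 1985/9 - (1/9)q and ps = 415/6 + (1/6)q; the wedge ps − pb = 55 gives 415/6 + (1/6)q − (1985/9 - (1/9)q) = 55, so q' = 743.
Then pb = 1985/9 − (1/9)·743 = 138 and ps = 415/6 + (1/6)·743 = 193.
Government outlay = subsidy × quantity = 55 × 743 = 40865.

Government cost = €40865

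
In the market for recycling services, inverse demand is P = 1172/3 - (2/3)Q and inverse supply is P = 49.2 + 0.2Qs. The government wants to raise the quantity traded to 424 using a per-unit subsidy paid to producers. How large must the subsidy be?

Required subsidy s = 26 per unit

At Q = 424, from the demand curve buyers pay Pb = 1172/3 − (2/3)·424 = 108; from the supply curve sellers need Ps = 49.2 + 0.2·424 = 134.
The subsidy must fill the gap: s = Ps − Pb = 134 − 108 = 26.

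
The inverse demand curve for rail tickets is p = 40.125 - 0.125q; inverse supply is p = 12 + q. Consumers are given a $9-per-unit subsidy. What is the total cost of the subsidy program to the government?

Pre-subsidy: 40.125 - 0.125q = 12 + q gives q* = 25 and p* = 37.
With the rebate, buyers effectively pay pb = ps − 9, where ps is the price sellers receive.
On the curves, pb = 40.125 - 0.125q and ps = 12 + q; the wedge ps − pb = 9 gives 12 + q − (40.125 - 0.125q) = 9, so q' = 33.
Then pb = 40.125 − 0.125·33 = 36 and ps = 12 + 1·33 = 45.
Government outlay = subsidy × quantity = 9 × 33 = 297.

Government cost = $297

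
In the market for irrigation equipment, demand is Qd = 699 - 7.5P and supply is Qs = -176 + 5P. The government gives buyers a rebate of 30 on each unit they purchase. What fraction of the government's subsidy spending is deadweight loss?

Pre-subsidy: 699 - 7.5P = -176 + 5P gives P* = 70, Q* = 174.
With the rebate, buyers effectively pay Pb = Ps − 30, where Ps is the price sellers receive.
Demand in terms of Ps becomes Qd = 699 − 7.5(Ps − 30) = 924 - 7.5Ps. Setting this equal to supply: 924 - 7.5Ps = -176 + 5Ps, so Ps = 88.
Buyers pay Pb = 88 − 30 = 58; Q' = -176 + 5·88 = 264.
ΔCS = ½(174 + 264)(70 − 58) = 2628; ΔPS = ½(174 + 264)(88 − 70) = 3942.
Government spending = 30 × 264 = 7920.
DWL = ½ × 30 × (264 − 174) = 1350; fraction = 1350 / 7920 = 15/88.

DWL / government spending = 15/88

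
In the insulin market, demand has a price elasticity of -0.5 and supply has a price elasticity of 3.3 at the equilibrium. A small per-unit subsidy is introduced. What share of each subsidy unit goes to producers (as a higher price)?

For a small subsidy around the equilibrium, the benefit split depends on the relative slopes, which at a point are proportional to the elasticities.
Buyer share = εs/(εs + |εd|) = 3.3/(3.3 + 0.5) = 33/38; seller share = |εd|/(εs + |εd|) = 5/38.
So producers capture 5/38 of the subsidy.

Producer share = 5/38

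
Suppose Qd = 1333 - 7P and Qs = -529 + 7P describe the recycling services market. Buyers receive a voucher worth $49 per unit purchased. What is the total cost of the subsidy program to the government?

Government cost = $28101.5

Pre-subsidy: 1333 - 7P = -529 + 7P gives P* = 133, Q* = 402.
With the rebate, buyers effectively pay Pb = Ps − 49, where Ps is the price sellers receive.
Demand in terms of Ps becomes Qd = 1333 − 7(Ps − 49) = 1676 - 7Ps. Setting this equal to supply: 1676 - 7Ps = -529 + 7Ps, so Ps = 157.5.
Buyers pay Pb = 157.5 − 49 = 108.5; Q' = -529 + 7·157.5 = 573.5.
Government outlay = subsidy × quantity = 49 × 573.5 = 28101.5.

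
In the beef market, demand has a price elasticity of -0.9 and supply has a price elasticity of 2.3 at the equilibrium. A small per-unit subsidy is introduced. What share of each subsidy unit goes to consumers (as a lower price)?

Consumer share = 0.71875

For a small subsidy around the equilibrium, the benefit split depends on the relative slopes, which at a point are proportional to the elasticities.
Buyer share = εs/(εs + |εd|) = 2.3/(2.3 + 0.9) = 0.71875; seller share = |εd|/(εs + |εd|) = 0.28125.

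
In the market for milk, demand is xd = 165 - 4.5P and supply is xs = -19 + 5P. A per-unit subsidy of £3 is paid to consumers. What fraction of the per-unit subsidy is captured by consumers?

Consumer share = 10/19

Pre-subsidy: 165 - 4.5P = -19 + 5P gives P* = 368/19, x* = 1479/19.
With the rebate, buyers effectively pay Pb = Ps − 3, where Ps is the price sellers receive.
Demand in terms of Ps becomes xd = 165 − 4.5(Ps − 3) = 178.5 - 4.5Ps. Setting this equal to supply: 178.5 - 4.5Ps = -19 + 5Ps, so Ps = 395/19.
Buyers pay Pb = 395/19 − 3 = 338/19; x' = -19 + 5·(395/19) = 1614/19.
Buyers' price falls by P* − Pb = 368/19 − 338/19 = 30/19; sellers' price rises by Ps − P* = 395/19 − 368/19 = 27/19.
So consumers capture (30/19)/3 = 10/19 of each unit of subsidy.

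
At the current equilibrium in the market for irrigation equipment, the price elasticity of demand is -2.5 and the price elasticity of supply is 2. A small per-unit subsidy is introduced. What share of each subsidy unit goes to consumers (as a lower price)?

Consumer share = 4/9

For a small subsidy around the equilibrium, the benefit split depends on the relative slopes, which at a point are proportional to the elasticities.
Buyer share = εs/(εs + |εd|) = 2/(2 + 2.5) = 4/9; seller share = |εd|/(εs + |εd|) = 5/9.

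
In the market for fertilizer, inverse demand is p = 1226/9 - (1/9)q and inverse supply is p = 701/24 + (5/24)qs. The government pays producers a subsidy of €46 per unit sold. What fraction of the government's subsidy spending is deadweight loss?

DWL / government spending = 72/479

Pre-subsidy: 1226/9 - (1/9)q = 701/24 + (5/24)q gives q* = 335 and p* = 99.
With the subsidy, sellers receive ps = pb + 46 for each unit, where pb is the price buyers pay.
On the curves, pb = 1226/9 - (1/9)q and ps = 701/24 + (5/24)q; the wedge ps − pb = 46 gives 701/24 + (5/24)q − (1226/9 - (1/9)q) = 46, so q' = 479.
Then pb = 1226/9 − (1/9)·479 = 83 and ps = 701/24 + (5/24)·479 = 129.
ΔCS = ½(335 + 479)(99 − 83) = 6512; ΔPS = ½(335 + 479)(129 − 99) = 12210.
Government spending = 46 × 479 = 22034.
DWL = ½ × 46 × (479 − 335) = 3312; fraction = 3312 / 22034 = 72/479.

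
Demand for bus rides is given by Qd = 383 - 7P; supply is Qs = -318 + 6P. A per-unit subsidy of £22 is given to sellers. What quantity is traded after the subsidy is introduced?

Q' = 996/13

Pre-subsidy: 383 - 7P = -318 + 6P gives P* = 701/13, Q* = 72/13.
With the subsidy, sellers receive Ps = Pb + 22 for each unit, where Pb is the price buyers pay.
Supply in terms of Pb becomes Qs = -318 + 6(Pb + 22) = -186 + 6Pb. Setting this equal to demand: 383 - 7Pb = -186 + 6Pb, so Pb = 569/13.
Sellers receive Ps = 569/13 + 22 = 855/13; Q' = 383 − 7·(569/13) = 996/13.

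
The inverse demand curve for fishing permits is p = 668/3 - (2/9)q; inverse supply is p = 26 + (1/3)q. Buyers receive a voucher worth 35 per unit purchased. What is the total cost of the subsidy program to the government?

Government cost = 14595

Pre-subsidy: 668/3 - (2/9)q = 26 + (1/3)q gives q* = 354 and p* = 144.
With the rebate, buyers effectively pay pb = ps − 35, where ps is the price sellers receive.
On the curves, pb = 668/3 - (2/9)q and ps = 26 + (1/3)q; the wedge ps − pb = 35 gives 26 + (1/3)q − (668/3 - (2/9)q) = 35, so q' = 417.
Then pb = 668/3 − (2/9)·417 = 130 and ps = 26 + (1/3)·417 = 165.
Government outlay = subsidy × quantity = 35 × 417 = 14595.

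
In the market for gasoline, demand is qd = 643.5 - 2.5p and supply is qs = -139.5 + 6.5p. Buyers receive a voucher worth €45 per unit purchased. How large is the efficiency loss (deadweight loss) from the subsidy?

Deadweight loss = €1828.125

Pre-subsidy: 643.5 - 2.5p = -139.5 + 6.5p gives p* = 87, q* = 426.
With the rebate, buyers effectively pay pb = ps − 45, where ps is the price sellers receive.
Demand in terms of ps becomes qd = 643.5 − 2.5(ps − 45) = 756 - 2.5ps. Setting this equal to supply: 756 - 2.5ps = -139.5 + 6.5ps, so ps = 99.5.
Buyers pay pb = 99.5 − 45 = 54.5; q' = -139.5 + 6.5·99.5 = 507.25.
The subsidy expands output by 507.25 − 426 = 81.25 past the efficient level; on those units the gap between marginal cost and willingness to pay runs from 0 up to 45.
DWL = ½ × 45 × 81.25 = 1828.125.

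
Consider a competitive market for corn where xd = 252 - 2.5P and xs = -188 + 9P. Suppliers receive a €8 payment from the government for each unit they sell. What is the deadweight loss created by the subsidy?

Deadweight loss = 1440/23

Pre-subsidy: 252 - 2.5P = -188 + 9P gives P* = 880/23, x* = 3596/23.
With the subsidy, sellers receive Ps = Pb + 8 for each unit, where Pb is the price buyers pay.
Supply in terms of Pb becomes xs = -188 + 9(Pb + 8) = -116 + 9Pb. Setting this equal to demand: 252 - 2.5Pb = -116 + 9Pb, so Pb = 32.
Sellers receive Ps = 32 + 8 = 40; x' = 252 − 2.5·32 = 172.
The subsidy expands output by 172 − 3596/23 = 360/23 past the efficient level; on those units the gap between marginal cost and willingness to pay runs from 0 up to 8.
DWL = ½ × 8 × 360/23 = 1440/23.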